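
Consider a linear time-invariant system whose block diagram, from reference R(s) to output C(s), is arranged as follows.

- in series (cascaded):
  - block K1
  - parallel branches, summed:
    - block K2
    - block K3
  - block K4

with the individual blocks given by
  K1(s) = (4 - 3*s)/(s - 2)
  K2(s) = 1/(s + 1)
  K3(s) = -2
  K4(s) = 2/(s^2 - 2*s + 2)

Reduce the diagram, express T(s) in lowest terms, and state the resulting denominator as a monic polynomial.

[1] add K2, K3 (parallel) gives (-2*s - 1)/(s + 1)
[2] combine K1, (K2+K3), K4 in series gives (12*s^2 - 10*s - 8)/(s^4 - 3*s^3 + 2*s^2 + 2*s - 4)
The result of step 2 is T(s) in lowest terms. Its denominator already has leading coefficient 1, so it is monic as it stands.

Hence the answer: s^4 - 3*s^3 + 2*s^2 + 2*s - 4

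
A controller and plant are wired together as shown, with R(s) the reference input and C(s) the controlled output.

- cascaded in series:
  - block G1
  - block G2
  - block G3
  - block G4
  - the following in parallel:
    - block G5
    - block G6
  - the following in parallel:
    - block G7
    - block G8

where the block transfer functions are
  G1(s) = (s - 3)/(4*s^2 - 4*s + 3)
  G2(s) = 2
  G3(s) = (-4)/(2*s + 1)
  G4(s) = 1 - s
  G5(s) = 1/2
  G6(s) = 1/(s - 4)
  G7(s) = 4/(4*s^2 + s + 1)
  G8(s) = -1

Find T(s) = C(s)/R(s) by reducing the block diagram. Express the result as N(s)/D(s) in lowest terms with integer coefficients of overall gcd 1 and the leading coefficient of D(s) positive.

Step 1: add G5, G6 (parallel); result (s - 2)/(2*s - 8)
Step 2: reduce the parallel group G7, G8; result (-4*s^2 - s + 3)/(4*s^2 + s + 1)
Step 3: multiply G1, G2, G3, G4, (G5+G6), (G7+G8) (series), giving the overall T(s)

Answer: (-16*s^5 + 92*s^4 - 140*s^3 - 20*s^2 + 156*s - 72)/(32*s^6 - 136*s^5 + 44*s^4 - 38*s^3 - 35*s^2 - 17*s - 12)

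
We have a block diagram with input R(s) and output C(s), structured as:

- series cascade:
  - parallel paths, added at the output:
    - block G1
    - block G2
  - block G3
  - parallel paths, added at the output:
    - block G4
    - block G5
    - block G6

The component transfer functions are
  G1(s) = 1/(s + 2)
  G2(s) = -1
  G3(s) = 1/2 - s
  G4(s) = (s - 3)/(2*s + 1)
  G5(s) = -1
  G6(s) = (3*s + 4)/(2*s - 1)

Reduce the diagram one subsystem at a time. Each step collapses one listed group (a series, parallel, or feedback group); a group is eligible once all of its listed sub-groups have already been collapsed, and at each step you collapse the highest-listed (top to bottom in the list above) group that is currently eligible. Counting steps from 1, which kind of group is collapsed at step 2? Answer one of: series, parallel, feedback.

1. sum the parallel branches G1, G2
2. add G4, G5, G6 (parallel)
3. cascade (G1+G2), G3, (G4+G5+G6)
Step 2 collapses a parallel group.

Answer: parallel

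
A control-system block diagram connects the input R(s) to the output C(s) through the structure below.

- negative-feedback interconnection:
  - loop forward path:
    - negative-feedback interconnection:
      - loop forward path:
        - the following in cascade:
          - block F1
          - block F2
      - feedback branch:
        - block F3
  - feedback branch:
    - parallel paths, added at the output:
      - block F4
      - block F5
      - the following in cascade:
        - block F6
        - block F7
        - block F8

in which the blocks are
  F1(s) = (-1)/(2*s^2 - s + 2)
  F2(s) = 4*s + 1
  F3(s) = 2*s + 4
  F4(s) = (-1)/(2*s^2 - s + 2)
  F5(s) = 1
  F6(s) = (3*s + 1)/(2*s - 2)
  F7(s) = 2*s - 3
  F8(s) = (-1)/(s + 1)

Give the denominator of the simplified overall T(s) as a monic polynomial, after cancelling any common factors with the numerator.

First reduce the diagram to T(s).

Step 1 - reduce the series chain F1, F2: (-4*s - 1)/(2*s^2 - s + 2)
Step 2 - apply the feedback formula to (F1*F2), F3: (4*s + 1)/(6*s^2 + 19*s + 2)
Step 3 - combine F6, F7, F8 in series: (-6*s^2 + 7*s + 3)/(2*s^2 - 2)
Step 4 - sum the parallel branches F4, F5, (F6*F7*F8): (-8*s^4 + 18*s^3 - 15*s^2 + 13*s + 4)/(4*s^4 - 2*s^3 + 2*s - 4)
Step 5 - close the feedback loop around [(F1*F2)/(1+(F1*F2)*F3)], (F4+F5+(F6*F7*F8)): (16*s^5 - 4*s^4 - 2*s^3 + 8*s^2 - 14*s - 4)/(24*s^6 + 32*s^5 + 34*s^4 - 34*s^3 + 51*s^2 - 43*s - 4)
Step 5 gives the fully reduced T(s), with no common factor left to cancel. The denominator's leading coefficient is 24, so divide each of its coefficients by 24 to get the monic form.

Answer: s^6 + 4*s^5/3 + 17*s^4/12 - 17*s^3/12 + 17*s^2/8 - 43*s/24 - 1/6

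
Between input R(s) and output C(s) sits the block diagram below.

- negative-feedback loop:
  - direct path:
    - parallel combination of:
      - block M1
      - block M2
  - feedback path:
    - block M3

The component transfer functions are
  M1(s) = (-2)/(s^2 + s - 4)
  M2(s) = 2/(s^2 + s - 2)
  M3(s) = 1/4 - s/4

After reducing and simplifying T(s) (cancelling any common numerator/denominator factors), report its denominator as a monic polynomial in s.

First reduce the diagram to T(s).

Step 1 - add M1, M2 (parallel) = (-4)/(s^4 + 2*s^3 - 5*s^2 - 6*s + 8)
Step 2 - close the feedback loop around (M1+M2), M3 = (-4)/(s^4 + 2*s^3 - 5*s^2 - 5*s + 7)
Step 2 gives the fully reduced T(s), with no common factor left to cancel. The denominator is already monic (leading coefficient 1).

Answer: s^4 + 2*s^3 - 5*s^2 - 5*s + 7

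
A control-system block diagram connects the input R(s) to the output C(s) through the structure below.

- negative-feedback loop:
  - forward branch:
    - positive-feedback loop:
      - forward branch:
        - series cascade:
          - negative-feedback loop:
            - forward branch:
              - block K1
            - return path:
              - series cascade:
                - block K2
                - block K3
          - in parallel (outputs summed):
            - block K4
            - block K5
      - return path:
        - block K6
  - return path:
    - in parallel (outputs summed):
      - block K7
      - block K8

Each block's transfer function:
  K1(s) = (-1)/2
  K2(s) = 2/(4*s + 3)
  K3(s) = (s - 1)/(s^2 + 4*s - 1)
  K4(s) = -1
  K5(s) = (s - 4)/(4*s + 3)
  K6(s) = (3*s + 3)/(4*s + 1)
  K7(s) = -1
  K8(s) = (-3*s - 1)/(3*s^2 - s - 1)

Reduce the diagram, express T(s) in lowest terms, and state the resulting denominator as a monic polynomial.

First reduce the diagram to T(s).

1. multiply K2, K3 (series): (2*s - 2)/(4*s^3 + 19*s^2 + 8*s - 3)
2. collapse the loop (K1 forward, (K2*K3) return): (-4*s^3 - 19*s^2 - 8*s + 3)/(8*s^3 + 38*s^2 + 14*s - 4)
3. sum the parallel branches K4, K5: (-3*s - 7)/(4*s + 3)
4. reduce the series chain [K1/(1+K1*(K2*K3))], (K4+K5): (3*s^3 + 19*s^2 + 25*s - 7)/(8*s^3 + 38*s^2 + 14*s - 4)
5. reduce the feedback loop with forward ([K1/(1+K1*(K2*K3))]*(K4+K5)) and return K6: (12*s^4 + 79*s^3 + 119*s^2 - 3*s - 7)/(23*s^4 + 94*s^3 - 38*s^2 - 56*s + 17)
6. add K7, K8 (parallel): (-3*s^2 - 2*s)/(3*s^2 - s - 1)
7. feedback reduction of [([K1/(1+K1*(K2*K3))]*(K4+K5))/(1-([K1/(1+K1*(K2*K3))]*(K4+K5))*K6)], (K7+K8): (36*s^6 + 225*s^5 + 266*s^4 - 207*s^3 - 137*s^2 + 10*s + 7)/(33*s^6 - 2*s^5 - 746*s^4 - 453*s^3 + 172*s^2 + 53*s - 17)
That last expression is T(s), already simplified. Scaling its denominator by 1/33 (the reciprocal of the leading coefficient) yields the monic denominator.

Answer: s^6 - 2*s^5/33 - 746*s^4/33 - 151*s^3/11 + 172*s^2/33 + 53*s/33 - 17/33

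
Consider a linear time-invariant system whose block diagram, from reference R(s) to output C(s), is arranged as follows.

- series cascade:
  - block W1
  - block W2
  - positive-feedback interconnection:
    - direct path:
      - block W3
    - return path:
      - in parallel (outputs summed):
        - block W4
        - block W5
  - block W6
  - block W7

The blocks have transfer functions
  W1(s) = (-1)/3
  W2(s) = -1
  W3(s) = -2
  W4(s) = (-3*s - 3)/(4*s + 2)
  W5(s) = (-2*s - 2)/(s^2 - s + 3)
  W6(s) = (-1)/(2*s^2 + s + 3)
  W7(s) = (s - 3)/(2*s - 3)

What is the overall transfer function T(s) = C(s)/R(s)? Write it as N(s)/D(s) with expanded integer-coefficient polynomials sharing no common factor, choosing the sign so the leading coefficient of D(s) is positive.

The answer is (-4*s^4 + 14*s^3 - 16*s^2 + 24*s + 18)/(12*s^6 + 96*s^5 + 57*s^4 + 18*s^3 - 246*s^2 - 261*s - 270).

Reasoning:
[1] sum the parallel branches W4, W5 = (-3*s^3 - 8*s^2 - 18*s - 13)/(4*s^3 - 2*s^2 + 10*s + 6)
[2] reduce the feedback loop with forward W3 and return (W4+W5) = (4*s^3 - 2*s^2 + 10*s + 6)/(s^3 + 9*s^2 + 13*s + 10)
[3] multiply W1, W2, [W3/(1-W3*(W4+W5))], W6, W7 (series); the result is T(s) itself (integer coefficients, no common factor, positive leading denominator coefficient)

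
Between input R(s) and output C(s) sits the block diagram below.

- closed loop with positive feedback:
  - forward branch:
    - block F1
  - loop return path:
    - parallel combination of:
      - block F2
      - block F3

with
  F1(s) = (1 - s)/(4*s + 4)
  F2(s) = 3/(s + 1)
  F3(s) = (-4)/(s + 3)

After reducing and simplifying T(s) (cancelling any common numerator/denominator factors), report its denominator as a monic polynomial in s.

Step 1. parallel reduction of F2, F3: (5 - s)/(s^2 + 4*s + 3)
Step 2. apply the feedback formula to F1, (F2+F3): (-s^3 - 3*s^2 + s + 3)/(4*s^3 + 19*s^2 + 34*s + 7)
T(s) is the step-2 result (common factors already cancelled). Leading coefficient of the denominator: 4. Divide through by 4 for the monic polynomial.

Answer: s^3 + 19*s^2/4 + 17*s/2 + 7/4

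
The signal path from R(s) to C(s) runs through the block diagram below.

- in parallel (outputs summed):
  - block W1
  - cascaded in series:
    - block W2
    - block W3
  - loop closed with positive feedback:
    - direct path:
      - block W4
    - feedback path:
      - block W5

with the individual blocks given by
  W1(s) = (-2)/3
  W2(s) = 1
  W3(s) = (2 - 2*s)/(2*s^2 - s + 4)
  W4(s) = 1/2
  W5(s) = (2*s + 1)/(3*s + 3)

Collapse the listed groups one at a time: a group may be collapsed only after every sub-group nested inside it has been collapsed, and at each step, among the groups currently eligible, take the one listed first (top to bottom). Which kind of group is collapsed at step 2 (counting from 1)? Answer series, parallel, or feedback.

Step 1 - multiply W2, W3 (series)
Step 2 - collapse the loop (W4 forward, W5 return)
Step 3 - sum the parallel branches W1, (W2*W3), [W4/(1-W4*W5)]
Step 2: feedback.

Answer: feedback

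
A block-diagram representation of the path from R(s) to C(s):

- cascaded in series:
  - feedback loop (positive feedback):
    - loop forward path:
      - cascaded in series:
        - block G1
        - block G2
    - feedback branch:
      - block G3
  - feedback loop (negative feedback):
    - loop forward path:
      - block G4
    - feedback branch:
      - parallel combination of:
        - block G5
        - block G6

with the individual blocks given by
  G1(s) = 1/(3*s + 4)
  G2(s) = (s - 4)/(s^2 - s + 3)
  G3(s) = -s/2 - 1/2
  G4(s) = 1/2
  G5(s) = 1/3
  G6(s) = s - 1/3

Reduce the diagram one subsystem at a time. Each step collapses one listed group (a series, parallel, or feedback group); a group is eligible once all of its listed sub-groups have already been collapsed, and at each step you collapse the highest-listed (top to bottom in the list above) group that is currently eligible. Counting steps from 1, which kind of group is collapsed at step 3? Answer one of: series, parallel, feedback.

(1) series reduction of G1, G2
(2) reduce the feedback loop with forward (G1*G2) and return G3
(3) combine G5, G6 in parallel
(4) close the feedback loop around G4, (G5+G6)
(5) cascade [(G1*G2)/(1-(G1*G2)*G3)], [G4/(1+G4*(G5+G6))]
Step 3: parallel.

Hence the answer: parallel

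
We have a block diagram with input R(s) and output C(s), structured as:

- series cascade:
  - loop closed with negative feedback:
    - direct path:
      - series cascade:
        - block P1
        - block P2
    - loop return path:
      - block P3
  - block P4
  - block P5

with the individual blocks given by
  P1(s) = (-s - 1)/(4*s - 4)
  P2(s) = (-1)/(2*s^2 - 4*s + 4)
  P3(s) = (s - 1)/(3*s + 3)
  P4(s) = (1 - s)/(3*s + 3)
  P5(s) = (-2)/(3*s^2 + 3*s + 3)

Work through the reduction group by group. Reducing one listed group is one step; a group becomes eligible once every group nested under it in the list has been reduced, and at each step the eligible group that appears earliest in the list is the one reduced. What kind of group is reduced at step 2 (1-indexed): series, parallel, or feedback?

Reducing step by step:

[1] reduce the series chain P1, P2
[2] collapse the loop ((P1*P2) forward, P3 return)
[3] series reduction of [(P1*P2)/(1+(P1*P2)*P3)], P4, P5
Step 2: feedback.

Answer: feedback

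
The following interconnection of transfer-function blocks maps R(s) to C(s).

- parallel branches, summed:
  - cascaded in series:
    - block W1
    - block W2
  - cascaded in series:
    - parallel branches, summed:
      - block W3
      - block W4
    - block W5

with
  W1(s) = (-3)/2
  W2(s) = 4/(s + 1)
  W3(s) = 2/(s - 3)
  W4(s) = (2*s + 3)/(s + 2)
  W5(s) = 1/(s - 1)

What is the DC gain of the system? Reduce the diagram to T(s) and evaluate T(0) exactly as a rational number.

Step 1. reduce the series chain W1, W2 gives (-6)/(s + 1)
Step 2. add W3, W4 (parallel) gives (2*s^2 - s - 5)/(s^2 - s - 6)
Step 3. series reduction of (W3+W4), W5 gives (2*s^2 - s - 5)/(s^3 - 2*s^2 - 5*s + 6)
Step 4. combine (W1*W2), ((W3+W4)*W5) in parallel gives (-4*s^3 + 13*s^2 + 24*s - 41)/(s^4 - s^3 - 7*s^2 + s + 6)
Step 4 gives the overall T(s). Then T(0) = -41/6.

Answer: -41/6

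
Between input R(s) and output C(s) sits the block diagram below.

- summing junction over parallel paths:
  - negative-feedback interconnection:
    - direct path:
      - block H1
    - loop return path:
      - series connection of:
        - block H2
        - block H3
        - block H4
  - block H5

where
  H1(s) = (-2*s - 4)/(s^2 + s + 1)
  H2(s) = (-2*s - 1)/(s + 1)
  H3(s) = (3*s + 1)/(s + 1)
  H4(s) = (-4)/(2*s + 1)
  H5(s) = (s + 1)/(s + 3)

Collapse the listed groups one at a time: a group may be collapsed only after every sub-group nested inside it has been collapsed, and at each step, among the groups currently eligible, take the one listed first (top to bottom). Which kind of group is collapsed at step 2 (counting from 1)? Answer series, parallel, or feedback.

(1) series reduction of H2, H3, H4
(2) collapse the loop (H1 forward, (H2*H3*H4) return)
(3) add [H1/(1+H1*(H2*H3*H4))], H5 (parallel)
So the answer for step 2 is feedback.

Therefore the answer is feedback.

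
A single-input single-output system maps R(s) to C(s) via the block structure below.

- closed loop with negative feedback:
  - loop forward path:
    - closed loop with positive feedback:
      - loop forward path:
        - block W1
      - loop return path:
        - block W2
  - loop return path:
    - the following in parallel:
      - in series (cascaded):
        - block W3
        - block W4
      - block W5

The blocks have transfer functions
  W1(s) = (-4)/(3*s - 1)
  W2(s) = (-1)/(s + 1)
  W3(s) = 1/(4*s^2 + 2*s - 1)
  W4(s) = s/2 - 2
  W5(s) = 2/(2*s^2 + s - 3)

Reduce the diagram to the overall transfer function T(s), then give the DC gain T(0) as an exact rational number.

First reduce the diagram to T(s).

Step 1. close the feedback loop around W1, W2; result (-4*s - 4)/(3*s^2 + 2*s - 5)
Step 2. series reduction of W3, W4; result (s - 4)/(8*s^2 + 4*s - 2)
Step 3. combine (W3*W4), W5 in parallel; result (2*s^3 + 9*s^2 + s + 8)/(16*s^4 + 16*s^3 - 24*s^2 - 14*s + 6)
Step 4. reduce the feedback loop with forward [W1/(1-W1*W2)] and return ((W3*W4)+W5); result (-32*s^5 - 64*s^4 + 16*s^3 + 76*s^2 + 16*s - 12)/(24*s^6 + 40*s^5 - 64*s^4 - 107*s^3 + 35*s^2 + 23*s - 31)
That last expression is T(s); at s = 0 only the constant terms survive, so T(0) = -12/(-31) = 12/31.

Answer: 12/31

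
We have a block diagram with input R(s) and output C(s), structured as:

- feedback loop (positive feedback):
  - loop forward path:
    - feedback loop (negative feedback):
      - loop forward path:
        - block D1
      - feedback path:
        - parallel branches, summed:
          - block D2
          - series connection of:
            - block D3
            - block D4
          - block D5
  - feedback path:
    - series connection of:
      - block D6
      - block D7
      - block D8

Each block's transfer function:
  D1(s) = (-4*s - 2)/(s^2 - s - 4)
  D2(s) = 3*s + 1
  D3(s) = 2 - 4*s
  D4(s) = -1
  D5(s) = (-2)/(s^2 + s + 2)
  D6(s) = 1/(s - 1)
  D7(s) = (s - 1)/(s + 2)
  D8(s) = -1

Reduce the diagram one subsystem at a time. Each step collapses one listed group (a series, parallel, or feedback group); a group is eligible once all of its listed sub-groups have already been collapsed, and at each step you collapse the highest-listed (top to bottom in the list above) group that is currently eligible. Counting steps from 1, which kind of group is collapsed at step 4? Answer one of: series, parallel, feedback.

1. series reduction of D3, D4
2. reduce the parallel group D2, (D3*D4), D5
3. reduce the feedback loop with forward D1 and return (D2+(D3*D4)+D5)
4. reduce the series chain D6, D7, D8
5. close the feedback loop around [D1/(1+D1*(D2+(D3*D4)+D5))], (D6*D7*D8)
Step 4 collapses a series group.

Final answer: series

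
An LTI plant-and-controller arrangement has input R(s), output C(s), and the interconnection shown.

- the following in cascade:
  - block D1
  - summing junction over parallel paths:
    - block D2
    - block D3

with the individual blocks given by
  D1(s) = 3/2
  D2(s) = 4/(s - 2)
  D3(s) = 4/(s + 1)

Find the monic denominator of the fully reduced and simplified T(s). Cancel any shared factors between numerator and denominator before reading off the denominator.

Step 1: combine D2, D3 in parallel = (8*s - 4)/(s^2 - s - 2)
Step 2: series reduction of D1, (D2+D3) = (12*s - 6)/(s^2 - s - 2)
Step 2 gives the fully reduced T(s), with no common factor left to cancel. The denominator is already monic (leading coefficient 1).

Hence the answer: s^2 - s - 2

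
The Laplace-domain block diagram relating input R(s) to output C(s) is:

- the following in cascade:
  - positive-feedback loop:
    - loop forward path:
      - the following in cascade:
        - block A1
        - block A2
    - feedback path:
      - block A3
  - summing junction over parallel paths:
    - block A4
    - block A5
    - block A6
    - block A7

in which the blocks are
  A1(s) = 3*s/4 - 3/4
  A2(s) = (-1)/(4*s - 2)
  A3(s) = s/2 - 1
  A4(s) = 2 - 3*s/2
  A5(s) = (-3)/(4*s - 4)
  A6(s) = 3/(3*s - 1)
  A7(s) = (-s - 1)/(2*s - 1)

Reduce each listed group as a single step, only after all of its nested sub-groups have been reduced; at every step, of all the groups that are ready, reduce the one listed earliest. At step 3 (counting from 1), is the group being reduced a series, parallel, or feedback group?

The answer is parallel.

Reasoning:
Step 1 - combine A1, A2 in series
Step 2 - collapse the loop ((A1*A2) forward, A3 return)
Step 3 - combine A4, A5, A6, A7 in parallel
Step 4 - combine [(A1*A2)/(1-(A1*A2)*A3)], (A4+A5+A6+A7) in series
Step 3: parallel.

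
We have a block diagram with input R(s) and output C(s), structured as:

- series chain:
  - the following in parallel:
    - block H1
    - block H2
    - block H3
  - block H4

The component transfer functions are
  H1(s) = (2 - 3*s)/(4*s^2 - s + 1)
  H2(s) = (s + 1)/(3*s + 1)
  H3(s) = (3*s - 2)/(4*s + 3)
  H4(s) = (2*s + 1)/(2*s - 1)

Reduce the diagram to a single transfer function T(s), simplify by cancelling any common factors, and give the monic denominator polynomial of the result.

Step 1 - combine H1, H2, H3 in parallel, giving (52*s^4 - 33*s^3 - 2*s^2 + 20*s + 7)/(48*s^4 + 40*s^3 + 11*s^2 + 10*s + 3)
Step 2 - series reduction of (H1+H2+H3), H4, giving (104*s^5 - 14*s^4 - 37*s^3 + 38*s^2 + 34*s + 7)/(96*s^5 + 32*s^4 - 18*s^3 + 9*s^2 - 4*s - 3)
That last expression is T(s), already simplified. Scaling its denominator by 1/96 (the reciprocal of the leading coefficient) yields the monic denominator.

Answer: s^5 + s^4/3 - 3*s^3/16 + 3*s^2/32 - s/24 - 1/32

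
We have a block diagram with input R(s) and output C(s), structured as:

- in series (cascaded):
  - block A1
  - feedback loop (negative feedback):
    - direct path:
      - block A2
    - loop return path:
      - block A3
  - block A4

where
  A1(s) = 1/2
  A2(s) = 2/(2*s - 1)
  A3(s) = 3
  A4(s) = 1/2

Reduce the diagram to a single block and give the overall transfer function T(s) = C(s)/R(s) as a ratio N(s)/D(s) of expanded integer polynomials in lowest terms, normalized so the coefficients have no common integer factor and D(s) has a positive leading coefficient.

Reducing step by step:

[1] apply the feedback formula to A2, A3 = 2/(2*s + 5)
[2] multiply A1, [A2/(1+A2*A3)], A4 (series); the result is T(s) itself (integer coefficients, no common factor, positive leading denominator coefficient)

Answer: 1/(4*s + 10)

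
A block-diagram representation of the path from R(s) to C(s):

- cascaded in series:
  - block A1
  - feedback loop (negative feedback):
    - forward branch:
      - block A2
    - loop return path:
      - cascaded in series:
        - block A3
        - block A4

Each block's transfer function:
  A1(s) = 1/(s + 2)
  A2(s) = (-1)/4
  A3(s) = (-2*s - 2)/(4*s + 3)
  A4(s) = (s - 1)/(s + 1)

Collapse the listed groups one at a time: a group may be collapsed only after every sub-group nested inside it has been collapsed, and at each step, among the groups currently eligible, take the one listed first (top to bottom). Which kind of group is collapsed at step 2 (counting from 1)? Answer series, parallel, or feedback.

Step 1: reduce the series chain A3, A4
Step 2: feedback reduction of A2, (A3*A4)
Step 3: combine A1, [A2/(1+A2*(A3*A4))] in series
Step 2 collapses a feedback group.

Therefore the answer is feedback.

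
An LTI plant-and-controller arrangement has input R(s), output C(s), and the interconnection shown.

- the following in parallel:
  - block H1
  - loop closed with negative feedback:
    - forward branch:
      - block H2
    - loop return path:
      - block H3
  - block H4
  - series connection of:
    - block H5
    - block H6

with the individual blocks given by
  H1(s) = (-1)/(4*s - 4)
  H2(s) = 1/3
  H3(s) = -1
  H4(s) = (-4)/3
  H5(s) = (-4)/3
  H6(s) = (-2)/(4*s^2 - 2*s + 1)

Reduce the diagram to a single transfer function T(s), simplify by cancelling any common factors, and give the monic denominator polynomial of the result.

Reducing step by step:

1. close the feedback loop around H2, H3, giving 1/2
2. series reduction of H5, H6, giving 8/(12*s^2 - 6*s + 3)
3. parallel reduction of H1, [H2/(1+H2*H3)], H4, (H5*H6), giving (-40*s^3 + 48*s^2 + 8*s - 25)/(48*s^3 - 72*s^2 + 36*s - 12)
The result of step 3 is T(s) in lowest terms. Its denominator has leading coefficient 48; dividing the denominator through by 48 makes it monic.

Answer: s^3 - 3*s^2/2 + 3*s/4 - 1/4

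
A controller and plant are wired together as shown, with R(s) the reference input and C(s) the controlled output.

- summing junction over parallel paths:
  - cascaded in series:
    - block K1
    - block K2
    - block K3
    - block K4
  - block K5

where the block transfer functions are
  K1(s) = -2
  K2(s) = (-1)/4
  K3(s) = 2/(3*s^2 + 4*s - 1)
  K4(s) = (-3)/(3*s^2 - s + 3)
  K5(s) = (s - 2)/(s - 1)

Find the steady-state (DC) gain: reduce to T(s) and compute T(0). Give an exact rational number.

(1) reduce the series chain K1, K2, K3, K4; result (-3)/(9*s^4 + 9*s^3 + 2*s^2 + 13*s - 3)
(2) sum the parallel branches (K1*K2*K3*K4), K5; result (9*s^5 - 9*s^4 - 16*s^3 + 9*s^2 - 32*s + 9)/(9*s^5 - 7*s^3 + 11*s^2 - 16*s + 3)
Step 2 gives the overall T(s). Then T(0) = 9/3 = 3.

Final answer: 3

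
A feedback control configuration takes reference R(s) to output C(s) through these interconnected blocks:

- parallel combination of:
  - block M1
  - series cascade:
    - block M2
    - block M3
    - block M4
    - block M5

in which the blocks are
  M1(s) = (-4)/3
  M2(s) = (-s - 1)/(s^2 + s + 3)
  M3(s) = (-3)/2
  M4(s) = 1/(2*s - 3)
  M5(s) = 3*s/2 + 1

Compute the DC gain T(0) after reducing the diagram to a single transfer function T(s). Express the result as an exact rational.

Step 1. multiply M2, M3, M4, M5 (series): (9*s^2 + 15*s + 6)/(8*s^3 - 4*s^2 + 12*s - 36)
Step 2. combine M1, (M2*M3*M4*M5) in parallel: (-32*s^3 + 43*s^2 - 3*s + 162)/(24*s^3 - 12*s^2 + 36*s - 108)
DC gain: substitute s = 0 into T(s) from step 2: T(0) = 162/(-108) = -3/2.

Therefore the answer is -3/2.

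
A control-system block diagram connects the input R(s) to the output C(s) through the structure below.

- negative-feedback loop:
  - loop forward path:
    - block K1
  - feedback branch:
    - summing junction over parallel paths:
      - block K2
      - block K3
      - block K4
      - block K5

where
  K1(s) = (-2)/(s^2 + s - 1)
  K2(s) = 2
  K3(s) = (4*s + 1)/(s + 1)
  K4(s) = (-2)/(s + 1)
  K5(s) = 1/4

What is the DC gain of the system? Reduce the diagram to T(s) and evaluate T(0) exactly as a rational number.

1. reduce the parallel group K2, K3, K4, K5 = (25*s + 5)/(4*s + 4)
2. apply the feedback formula to K1, (K2+K3+K4+K5) = (-4*s - 4)/(2*s^3 + 4*s^2 - 25*s - 7)
Step 2 gives the overall T(s). Then T(0) = -4/(-7) = 4/7.

Answer: 4/7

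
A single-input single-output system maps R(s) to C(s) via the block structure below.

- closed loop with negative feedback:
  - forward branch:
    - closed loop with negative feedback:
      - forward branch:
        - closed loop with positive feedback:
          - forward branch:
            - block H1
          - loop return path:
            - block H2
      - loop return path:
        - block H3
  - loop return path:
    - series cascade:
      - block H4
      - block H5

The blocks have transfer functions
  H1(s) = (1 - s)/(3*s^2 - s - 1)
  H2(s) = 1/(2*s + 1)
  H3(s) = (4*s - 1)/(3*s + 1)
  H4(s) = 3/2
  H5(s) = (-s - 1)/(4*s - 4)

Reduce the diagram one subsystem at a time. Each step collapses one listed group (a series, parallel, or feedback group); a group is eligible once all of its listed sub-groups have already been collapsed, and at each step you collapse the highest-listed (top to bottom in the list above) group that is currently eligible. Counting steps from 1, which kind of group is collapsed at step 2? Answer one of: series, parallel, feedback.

(1) reduce the feedback loop with forward H1 and return H2
(2) apply the feedback formula to [H1/(1-H1*H2)], H3
(3) multiply H4, H5 (series)
(4) apply the feedback formula to [[H1/(1-H1*H2)]/(1+[H1/(1-H1*H2)]*H3)], (H4*H5)
Step 2: feedback.

Therefore the answer is feedback.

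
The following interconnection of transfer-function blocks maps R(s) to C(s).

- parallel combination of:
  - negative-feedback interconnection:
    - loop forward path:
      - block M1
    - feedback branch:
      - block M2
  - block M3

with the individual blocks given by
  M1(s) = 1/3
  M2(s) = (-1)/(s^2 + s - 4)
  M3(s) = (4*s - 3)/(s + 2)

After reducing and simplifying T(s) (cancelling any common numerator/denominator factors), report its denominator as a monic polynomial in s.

Step 1 - collapse the loop (M1 forward, M2 return): (s^2 + s - 4)/(3*s^2 + 3*s - 13)
Step 2 - parallel reduction of [M1/(1+M1*M2)], M3: (13*s^3 + 6*s^2 - 63*s + 31)/(3*s^3 + 9*s^2 - 7*s - 26)
T(s) is the step-2 result (common factors already cancelled). Leading coefficient of the denominator: 3. Divide through by 3 for the monic polynomial.

Hence the answer: s^3 + 3*s^2 - 7*s/3 - 26/3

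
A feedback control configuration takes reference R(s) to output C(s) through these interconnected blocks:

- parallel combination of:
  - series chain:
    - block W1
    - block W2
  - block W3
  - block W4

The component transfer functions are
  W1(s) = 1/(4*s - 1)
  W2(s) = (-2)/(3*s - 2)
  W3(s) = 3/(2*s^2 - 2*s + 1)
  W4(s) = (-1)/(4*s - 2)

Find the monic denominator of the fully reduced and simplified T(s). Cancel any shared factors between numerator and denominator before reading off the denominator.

Reducing step by step:

Step 1 - multiply W1, W2 (series): (-2)/(12*s^2 - 11*s + 2)
Step 2 - parallel reduction of (W1*W2), W3, W4: (-24*s^4 + 174*s^3 - 218*s^2 + 89*s - 10)/(96*s^5 - 232*s^4 + 244*s^3 - 136*s^2 + 38*s - 4)
No further cancellation is possible in the step-2 result, so that is T(s). Its denominator becomes monic after dividing by the leading coefficient 96.

Answer: s^5 - 29*s^4/12 + 61*s^3/24 - 17*s^2/12 + 19*s/48 - 1/24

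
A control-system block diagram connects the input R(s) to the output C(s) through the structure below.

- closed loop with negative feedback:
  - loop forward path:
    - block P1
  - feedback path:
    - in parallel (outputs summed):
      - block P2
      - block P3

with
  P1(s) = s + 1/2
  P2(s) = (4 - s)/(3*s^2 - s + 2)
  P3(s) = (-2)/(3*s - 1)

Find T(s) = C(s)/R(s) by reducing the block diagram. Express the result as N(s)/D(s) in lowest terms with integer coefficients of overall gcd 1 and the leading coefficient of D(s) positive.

Answer: (18*s^4 - 3*s^3 + 8*s^2 + 3*s - 2)/(9*s^2 + 13*s - 12)

Working:
Step 1: add P2, P3 (parallel) gives (-9*s^2 + 15*s - 8)/(9*s^3 - 6*s^2 + 7*s - 2)
Step 2: collapse the loop (P1 forward, (P2+P3) return) - this is the overall T(s), already in the required normalized form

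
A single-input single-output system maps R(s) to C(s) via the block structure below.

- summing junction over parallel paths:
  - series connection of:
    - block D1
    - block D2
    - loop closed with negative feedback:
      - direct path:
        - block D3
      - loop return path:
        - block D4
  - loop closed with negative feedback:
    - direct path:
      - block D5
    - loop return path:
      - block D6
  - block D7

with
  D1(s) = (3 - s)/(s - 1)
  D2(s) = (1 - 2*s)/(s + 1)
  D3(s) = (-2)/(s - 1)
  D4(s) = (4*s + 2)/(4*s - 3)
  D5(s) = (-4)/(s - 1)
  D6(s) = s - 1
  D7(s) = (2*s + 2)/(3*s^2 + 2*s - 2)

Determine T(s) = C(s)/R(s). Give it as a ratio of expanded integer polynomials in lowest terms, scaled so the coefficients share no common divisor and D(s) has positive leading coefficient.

[1] apply the feedback formula to D3, D4 -> (6 - 8*s)/(4*s^2 - 15*s - 1)
[2] multiply D1, D2, [D3/(1+D3*D4)] (series) -> (-16*s^3 + 68*s^2 - 66*s + 18)/(4*s^4 - 15*s^3 - 5*s^2 + 15*s + 1)
[3] apply the feedback formula to D5, D6 -> 4/(3*s - 3)
[4] sum the parallel branches (D1*D2*[D3/(1+D3*D4)]), [D5/(1+D5*D6)], D7 - this is the overall T(s), already in the required normalized form

Final answer: (-72*s^5 + 350*s^4 - 522*s^3 - 634*s^2 + 720*s - 94)/(36*s^6 - 111*s^5 - 159*s^4 + 195*s^3 + 129*s^2 - 84*s - 6)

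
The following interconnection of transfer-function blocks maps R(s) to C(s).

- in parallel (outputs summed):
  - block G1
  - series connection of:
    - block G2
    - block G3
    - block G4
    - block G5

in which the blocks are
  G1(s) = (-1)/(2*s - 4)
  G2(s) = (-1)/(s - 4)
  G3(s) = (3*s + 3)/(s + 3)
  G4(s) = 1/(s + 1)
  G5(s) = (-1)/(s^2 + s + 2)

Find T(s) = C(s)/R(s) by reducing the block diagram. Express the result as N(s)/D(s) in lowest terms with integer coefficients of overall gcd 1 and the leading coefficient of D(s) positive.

1. cascade G2, G3, G4, G5 -> 3/(s^4 - 11*s^2 - 14*s - 24)
2. reduce the parallel group G1, (G2*G3*G4*G5): this yields T(s), and no further normalization is needed

Final answer: (-s^4 + 11*s^2 + 20*s + 12)/(2*s^5 - 4*s^4 - 22*s^3 + 16*s^2 + 8*s + 96)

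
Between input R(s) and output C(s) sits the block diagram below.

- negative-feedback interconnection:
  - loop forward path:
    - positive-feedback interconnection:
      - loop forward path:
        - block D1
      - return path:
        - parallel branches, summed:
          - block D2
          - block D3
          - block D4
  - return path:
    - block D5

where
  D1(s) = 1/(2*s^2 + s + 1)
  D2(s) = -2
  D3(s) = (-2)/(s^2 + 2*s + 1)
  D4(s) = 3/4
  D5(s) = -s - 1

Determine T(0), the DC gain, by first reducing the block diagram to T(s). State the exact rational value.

Answer: 4/13

Working:
Step 1. reduce the parallel group D2, D3, D4 = (-5*s^2 - 10*s - 13)/(4*s^2 + 8*s + 4)
Step 2. apply the feedback formula to D1, (D2+D3+D4) = (4*s^2 + 8*s + 4)/(8*s^4 + 20*s^3 + 25*s^2 + 22*s + 17)
Step 3. apply the feedback formula to [D1/(1-D1*(D2+D3+D4))], D5 = (4*s^2 + 8*s + 4)/(8*s^4 + 16*s^3 + 13*s^2 + 10*s + 13)
DC gain: substitute s = 0 into T(s) from step 3: T(0) = 4/13.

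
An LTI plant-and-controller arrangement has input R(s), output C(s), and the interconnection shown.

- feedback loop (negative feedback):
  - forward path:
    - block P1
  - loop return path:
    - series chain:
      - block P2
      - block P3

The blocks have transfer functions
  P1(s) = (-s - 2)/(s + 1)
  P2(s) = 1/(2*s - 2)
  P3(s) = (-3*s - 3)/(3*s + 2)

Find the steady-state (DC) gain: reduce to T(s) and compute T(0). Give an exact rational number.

Step 1. combine P2, P3 in series = (-3*s - 3)/(6*s^2 - 2*s - 4)
Step 2. close the feedback loop around P1, (P2*P3) = (-6*s^3 - 10*s^2 + 8*s + 8)/(6*s^3 + 7*s^2 + 3*s + 2)
That last expression is T(s); at s = 0 only the constant terms survive, so T(0) = 8/2 = 4.

Therefore the answer is 4.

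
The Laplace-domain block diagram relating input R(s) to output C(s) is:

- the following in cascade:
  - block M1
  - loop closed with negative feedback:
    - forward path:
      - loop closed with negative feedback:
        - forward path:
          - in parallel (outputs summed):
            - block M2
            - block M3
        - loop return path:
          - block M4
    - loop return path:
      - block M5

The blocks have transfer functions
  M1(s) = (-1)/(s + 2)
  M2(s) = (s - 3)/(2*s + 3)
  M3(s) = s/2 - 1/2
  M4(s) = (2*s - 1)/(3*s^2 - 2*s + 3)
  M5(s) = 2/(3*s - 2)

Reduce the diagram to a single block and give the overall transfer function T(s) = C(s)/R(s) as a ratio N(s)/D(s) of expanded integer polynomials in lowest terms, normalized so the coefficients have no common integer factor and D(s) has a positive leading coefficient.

Step 1: combine M2, M3 in parallel; result (2*s^2 + 3*s - 9)/(4*s + 6)
Step 2: apply the feedback formula to (M2+M3), M4; result (6*s^4 + 5*s^3 - 27*s^2 + 27*s - 27)/(16*s^3 + 14*s^2 - 21*s + 27)
Step 3: feedback reduction of [(M2+M3)/(1+(M2+M3)*M4)], M5; result (18*s^5 + 3*s^4 - 91*s^3 + 135*s^2 - 135*s + 54)/(60*s^4 + 20*s^3 - 145*s^2 + 177*s - 108)
Step 4: combine M1, [[(M2+M3)/(1+(M2+M3)*M4)]/(1+[(M2+M3)/(1+(M2+M3)*M4)]*M5)] in series; the result is T(s) itself (integer coefficients, no common factor, positive leading denominator coefficient)

Hence the answer: (-18*s^5 - 3*s^4 + 91*s^3 - 135*s^2 + 135*s - 54)/(60*s^5 + 140*s^4 - 105*s^3 - 113*s^2 + 246*s - 216)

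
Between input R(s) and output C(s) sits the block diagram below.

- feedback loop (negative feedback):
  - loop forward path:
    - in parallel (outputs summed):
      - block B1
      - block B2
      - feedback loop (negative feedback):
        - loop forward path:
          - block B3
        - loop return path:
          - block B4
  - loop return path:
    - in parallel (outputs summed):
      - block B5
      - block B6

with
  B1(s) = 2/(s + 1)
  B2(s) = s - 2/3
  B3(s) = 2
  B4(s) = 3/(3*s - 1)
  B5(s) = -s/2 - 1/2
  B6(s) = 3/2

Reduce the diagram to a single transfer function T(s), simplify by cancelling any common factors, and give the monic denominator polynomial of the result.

Step 1: reduce the feedback loop with forward B3 and return B4 = (6*s - 2)/(3*s + 5)
Step 2: add B1, B2, [B3/(1+B3*B4)] (parallel) = (9*s^3 + 36*s^2 + 29*s + 14)/(9*s^2 + 24*s + 15)
Step 3: add B5, B6 (parallel) = 1 - s/2
Step 4: reduce the feedback loop with forward (B1+B2+[B3/(1+B3*B4)]) and return (B5+B6) = (-18*s^3 - 72*s^2 - 58*s - 28)/(9*s^4 + 18*s^3 - 61*s^2 - 92*s - 58)
No further cancellation is possible in the step-4 result, so that is T(s). Its denominator becomes monic after dividing by the leading coefficient 9.

Hence the answer: s^4 + 2*s^3 - 61*s^2/9 - 92*s/9 - 58/9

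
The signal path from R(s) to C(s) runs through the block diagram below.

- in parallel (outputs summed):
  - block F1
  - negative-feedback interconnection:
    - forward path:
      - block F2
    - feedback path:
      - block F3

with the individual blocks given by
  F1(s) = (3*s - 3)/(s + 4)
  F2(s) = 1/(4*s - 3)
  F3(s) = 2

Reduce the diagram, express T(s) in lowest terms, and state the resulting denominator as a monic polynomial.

(1) close the feedback loop around F2, F3: 1/(4*s - 1)
(2) add F1, [F2/(1+F2*F3)] (parallel): (12*s^2 - 14*s + 7)/(4*s^2 + 15*s - 4)
The result of step 2 is T(s) in lowest terms. Its denominator has leading coefficient 4; dividing the denominator through by 4 makes it monic.

Therefore the answer is s^2 + 15*s/4 - 1.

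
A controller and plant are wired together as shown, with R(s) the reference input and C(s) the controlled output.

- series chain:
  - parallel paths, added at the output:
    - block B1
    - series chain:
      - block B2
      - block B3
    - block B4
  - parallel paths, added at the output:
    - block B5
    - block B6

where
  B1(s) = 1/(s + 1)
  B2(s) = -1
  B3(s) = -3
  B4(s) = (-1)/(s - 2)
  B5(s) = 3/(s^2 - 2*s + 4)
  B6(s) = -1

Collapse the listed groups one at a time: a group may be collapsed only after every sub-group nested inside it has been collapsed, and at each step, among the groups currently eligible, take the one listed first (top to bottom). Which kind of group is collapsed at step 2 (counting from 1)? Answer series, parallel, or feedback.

The answer is parallel.

Reasoning:
(1) combine B2, B3 in series
(2) sum the parallel branches B1, (B2*B3), B4
(3) combine B5, B6 in parallel
(4) series reduction of (B1+(B2*B3)+B4), (B5+B6)
The group at step 2 is a parallel group.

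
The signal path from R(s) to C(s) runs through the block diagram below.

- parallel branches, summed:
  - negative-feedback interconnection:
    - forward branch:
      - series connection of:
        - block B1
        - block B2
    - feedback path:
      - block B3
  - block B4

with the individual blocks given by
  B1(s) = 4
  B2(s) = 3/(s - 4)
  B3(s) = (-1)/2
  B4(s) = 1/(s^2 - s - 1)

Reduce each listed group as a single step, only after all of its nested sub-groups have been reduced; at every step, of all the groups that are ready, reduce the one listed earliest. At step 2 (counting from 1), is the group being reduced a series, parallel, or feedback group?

Reducing step by step:

Step 1: cascade B1, B2
Step 2: feedback reduction of (B1*B2), B3
Step 3: reduce the parallel group [(B1*B2)/(1+(B1*B2)*B3)], B4
Step 2: feedback.

Answer: feedback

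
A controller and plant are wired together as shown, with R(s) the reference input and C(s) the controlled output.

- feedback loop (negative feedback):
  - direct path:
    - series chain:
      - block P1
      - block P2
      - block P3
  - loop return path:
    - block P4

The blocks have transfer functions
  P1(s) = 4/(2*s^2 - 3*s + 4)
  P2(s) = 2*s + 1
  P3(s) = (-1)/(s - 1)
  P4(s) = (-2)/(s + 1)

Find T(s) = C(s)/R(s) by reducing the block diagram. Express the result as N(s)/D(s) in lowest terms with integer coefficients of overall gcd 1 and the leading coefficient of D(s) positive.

Step 1. reduce the series chain P1, P2, P3, giving (-8*s - 4)/(2*s^3 - 5*s^2 + 7*s - 4)
Step 2. close the feedback loop around (P1*P2*P3), P4, which is the overall transfer function T(s) = C(s)/R(s) in lowest terms

Answer: (-8*s^2 - 12*s - 4)/(2*s^4 - 3*s^3 + 2*s^2 + 19*s + 4)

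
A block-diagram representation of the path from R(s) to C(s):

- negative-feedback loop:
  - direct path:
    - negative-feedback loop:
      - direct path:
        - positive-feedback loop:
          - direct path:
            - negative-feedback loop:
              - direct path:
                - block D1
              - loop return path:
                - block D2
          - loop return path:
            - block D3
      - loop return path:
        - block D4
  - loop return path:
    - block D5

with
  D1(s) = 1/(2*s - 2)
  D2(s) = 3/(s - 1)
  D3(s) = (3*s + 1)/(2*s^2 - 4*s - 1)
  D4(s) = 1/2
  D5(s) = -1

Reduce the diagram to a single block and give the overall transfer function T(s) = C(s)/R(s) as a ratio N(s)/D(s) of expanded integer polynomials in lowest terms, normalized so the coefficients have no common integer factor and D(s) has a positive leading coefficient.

The answer is (4*s^3 - 12*s^2 + 6*s + 2)/(8*s^4 - 34*s^3 + 48*s^2 - 31*s - 9).

Reasoning:
[1] collapse the loop (D1 forward, D2 return) gives (s - 1)/(2*s^2 - 4*s + 5)
[2] collapse the loop ([D1/(1+D1*D2)] forward, D3 return) gives (2*s^3 - 6*s^2 + 3*s + 1)/(4*s^4 - 16*s^3 + 21*s^2 - 14*s - 4)
[3] collapse the loop ([[D1/(1+D1*D2)]/(1-[D1/(1+D1*D2)]*D3)] forward, D4 return) gives (4*s^3 - 12*s^2 + 6*s + 2)/(8*s^4 - 30*s^3 + 36*s^2 - 25*s - 7)
[4] reduce the feedback loop with forward [[[D1/(1+D1*D2)]/(1-[D1/(1+D1*D2)]*D3)]/(1+[[D1/(1+D1*D2)]/(1-[D1/(1+D1*D2)]*D3)]*D4)] and return D5 - this is the overall T(s), already in the required normalized form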